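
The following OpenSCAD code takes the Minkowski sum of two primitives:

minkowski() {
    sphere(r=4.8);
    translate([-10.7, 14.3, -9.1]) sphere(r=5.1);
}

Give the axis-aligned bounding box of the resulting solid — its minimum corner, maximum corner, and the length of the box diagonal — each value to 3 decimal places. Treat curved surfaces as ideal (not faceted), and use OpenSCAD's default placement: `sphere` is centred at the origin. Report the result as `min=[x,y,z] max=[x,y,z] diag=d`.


min=[-20.600,4.400,-19.000] max=[-0.800,24.200,0.800] diag=34.295

A = translate([-10.7, 14.3, -9.1]) sphere(r=5.1) → bbox [-15.8,9.2,-14.2] .. [-5.6,19.4,-4]
B = sphere(r=4.8) → bbox [-4.8,-4.8,-4.8] .. [4.8,4.8,4.8]
lo = A.lo+B.lo = [-15.8-4.8, 9.2-4.8, -14.2-4.8] = [-20.600,4.400,-19.000]
hi = A.hi+B.hi = [-5.6+4.8, 19.4+4.8, -4+4.8] = [-0.800,24.200,0.800]
diag = √(19.8²+19.8²+19.8²) = √1176.12 = 34.295


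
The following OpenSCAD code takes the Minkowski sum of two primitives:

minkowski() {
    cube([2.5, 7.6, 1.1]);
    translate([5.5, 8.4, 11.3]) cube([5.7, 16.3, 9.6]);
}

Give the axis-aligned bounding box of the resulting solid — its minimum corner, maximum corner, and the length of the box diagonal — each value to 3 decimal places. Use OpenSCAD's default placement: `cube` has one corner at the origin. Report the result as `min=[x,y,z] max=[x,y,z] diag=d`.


A = translate([5.5, 8.4, 11.3]) cube([5.7, 16.3, 9.6]) → bbox [5.5,8.4,11.3] .. [11.2,24.7,20.9]
B = cube([2.5, 7.6, 1.1]) → bbox [0,0,0] .. [2.5,7.6,1.1]
lo = A.lo+B.lo = [5.5+0, 8.4+0, 11.3+0] = [5.500,8.400,11.300]
hi = A.hi+B.hi = [11.2+2.5, 24.7+7.6, 20.9+1.1] = [13.700,32.300,22.000]
diag = √(8.2²+23.9²+10.7²) = √752.94 = 27.440

min=[5.500,8.400,11.300] max=[13.700,32.300,22.000] diag=27.440


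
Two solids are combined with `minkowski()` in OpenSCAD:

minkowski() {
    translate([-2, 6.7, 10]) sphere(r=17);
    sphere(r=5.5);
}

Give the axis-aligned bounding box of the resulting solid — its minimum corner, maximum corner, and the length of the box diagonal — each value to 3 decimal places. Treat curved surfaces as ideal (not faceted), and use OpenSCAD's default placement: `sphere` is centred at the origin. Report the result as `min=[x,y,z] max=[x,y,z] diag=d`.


min=[-24.500,-15.800,-12.500] max=[20.500,29.200,32.500] diag=77.942

A = translate([-2, 6.7, 10]) sphere(r=17) → bbox [-19,-10.3,-7] .. [15,23.7,27]
B = sphere(r=5.5) → bbox [-5.5,-5.5,-5.5] .. [5.5,5.5,5.5]
lo = A.lo+B.lo = [-19-5.5, -10.3-5.5, -7-5.5] = [-24.500,-15.800,-12.500]
hi = A.hi+B.hi = [15+5.5, 23.7+5.5, 27+5.5] = [20.500,29.200,32.500]
diag = √(45²+45²+45²) = √6075 = 77.942


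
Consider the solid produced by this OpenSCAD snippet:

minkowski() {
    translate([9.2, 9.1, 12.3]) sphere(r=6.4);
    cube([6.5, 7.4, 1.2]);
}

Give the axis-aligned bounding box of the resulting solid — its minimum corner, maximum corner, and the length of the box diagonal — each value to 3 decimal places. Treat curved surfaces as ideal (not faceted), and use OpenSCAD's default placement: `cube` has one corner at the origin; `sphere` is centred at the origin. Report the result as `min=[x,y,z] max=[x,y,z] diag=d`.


min=[2.800,2.700,5.900] max=[22.100,22.900,19.900] diag=31.249

A = translate([9.2, 9.1, 12.3]) sphere(r=6.4) → bbox [2.8,2.7,5.9] .. [15.6,15.5,18.7]
B = cube([6.5, 7.4, 1.2]) → bbox [0,0,0] .. [6.5,7.4,1.2]
lo = A.lo+B.lo = [2.8+0, 2.7+0, 5.9+0] = [2.800,2.700,5.900]
hi = A.hi+B.hi = [15.6+6.5, 15.5+7.4, 18.7+1.2] = [22.100,22.900,19.900]
diag = √(19.3²+20.2²+14²) = √976.53 = 31.249


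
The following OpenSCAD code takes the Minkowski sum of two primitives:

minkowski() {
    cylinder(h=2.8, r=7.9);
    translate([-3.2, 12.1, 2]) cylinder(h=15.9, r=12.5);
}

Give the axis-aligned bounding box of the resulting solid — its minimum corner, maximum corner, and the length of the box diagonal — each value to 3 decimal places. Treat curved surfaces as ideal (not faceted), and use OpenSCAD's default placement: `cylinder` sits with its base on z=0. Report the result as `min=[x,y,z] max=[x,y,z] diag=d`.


min=[-23.600,-8.300,2.000] max=[17.200,32.500,20.700] diag=60.655

A = translate([-3.2, 12.1, 2]) cylinder(h=15.9, r=12.5) → bbox [-15.7,-0.4,2] .. [9.3,24.6,17.9]
B = cylinder(h=2.8, r=7.9) → bbox [-7.9,-7.9,0] .. [7.9,7.9,2.8]
lo = A.lo+B.lo = [-15.7-7.9, -0.4-7.9, 2+0] = [-23.600,-8.300,2.000]
hi = A.hi+B.hi = [9.3+7.9, 24.6+7.9, 17.9+2.8] = [17.200,32.500,20.700]
diag = √(40.8²+40.8²+18.7²) = √3678.97 = 60.655


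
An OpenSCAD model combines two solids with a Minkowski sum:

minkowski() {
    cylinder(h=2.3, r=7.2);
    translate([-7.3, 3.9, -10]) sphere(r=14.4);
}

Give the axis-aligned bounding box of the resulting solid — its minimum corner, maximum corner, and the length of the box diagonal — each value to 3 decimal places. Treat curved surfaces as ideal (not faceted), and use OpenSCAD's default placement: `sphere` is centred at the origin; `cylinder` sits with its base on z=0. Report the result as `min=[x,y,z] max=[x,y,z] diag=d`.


min=[-28.900,-17.700,-24.400] max=[14.300,25.500,6.700] diag=68.554

A = translate([-7.3, 3.9, -10]) sphere(r=14.4) → bbox [-21.7,-10.5,-24.4] .. [7.1,18.3,4.4]
B = cylinder(h=2.3, r=7.2) → bbox [-7.2,-7.2,0] .. [7.2,7.2,2.3]
lo = A.lo+B.lo = [-21.7-7.2, -10.5-7.2, -24.4+0] = [-28.900,-17.700,-24.400]
hi = A.hi+B.hi = [7.1+7.2, 18.3+7.2, 4.4+2.3] = [14.300,25.500,6.700]
diag = √(43.2²+43.2²+31.1²) = √4699.69 = 68.554


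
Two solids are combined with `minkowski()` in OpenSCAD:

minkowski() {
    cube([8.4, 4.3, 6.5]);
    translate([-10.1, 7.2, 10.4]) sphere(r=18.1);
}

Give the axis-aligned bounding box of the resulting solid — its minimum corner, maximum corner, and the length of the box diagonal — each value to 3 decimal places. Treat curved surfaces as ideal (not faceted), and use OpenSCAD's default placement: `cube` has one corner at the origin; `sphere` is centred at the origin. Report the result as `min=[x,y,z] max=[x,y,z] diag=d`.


A = translate([-10.1, 7.2, 10.4]) sphere(r=18.1) → bbox [-28.2,-10.9,-7.7] .. [8,25.3,28.5]
B = cube([8.4, 4.3, 6.5]) → bbox [0,0,0] .. [8.4,4.3,6.5]
lo = A.lo+B.lo = [-28.2+0, -10.9+0, -7.7+0] = [-28.200,-10.900,-7.700]
hi = A.hi+B.hi = [8+8.4, 25.3+4.3, 28.5+6.5] = [16.400,29.600,35.000]
diag = √(44.6²+40.5²+42.7²) = √5452.7 = 73.842

min=[-28.200,-10.900,-7.700] max=[16.400,29.600,35.000] diag=73.842


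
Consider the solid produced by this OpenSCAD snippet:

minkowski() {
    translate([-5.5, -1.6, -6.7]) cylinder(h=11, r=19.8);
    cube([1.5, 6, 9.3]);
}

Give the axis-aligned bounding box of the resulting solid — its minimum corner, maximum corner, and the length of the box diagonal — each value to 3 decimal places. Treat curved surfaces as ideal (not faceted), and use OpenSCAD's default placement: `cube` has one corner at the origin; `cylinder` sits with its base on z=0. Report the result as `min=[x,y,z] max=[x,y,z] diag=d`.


min=[-25.300,-21.400,-6.700] max=[15.800,24.200,13.600] diag=64.658

A = translate([-5.5, -1.6, -6.7]) cylinder(h=11, r=19.8) → bbox [-25.3,-21.4,-6.7] .. [14.3,18.2,4.3]
B = cube([1.5, 6, 9.3]) → bbox [0,0,0] .. [1.5,6,9.3]
lo = A.lo+B.lo = [-25.3+0, -21.4+0, -6.7+0] = [-25.300,-21.400,-6.700]
hi = A.hi+B.hi = [14.3+1.5, 18.2+6, 4.3+9.3] = [15.800,24.200,13.600]
diag = √(41.1²+45.6²+20.3²) = √4180.66 = 64.658


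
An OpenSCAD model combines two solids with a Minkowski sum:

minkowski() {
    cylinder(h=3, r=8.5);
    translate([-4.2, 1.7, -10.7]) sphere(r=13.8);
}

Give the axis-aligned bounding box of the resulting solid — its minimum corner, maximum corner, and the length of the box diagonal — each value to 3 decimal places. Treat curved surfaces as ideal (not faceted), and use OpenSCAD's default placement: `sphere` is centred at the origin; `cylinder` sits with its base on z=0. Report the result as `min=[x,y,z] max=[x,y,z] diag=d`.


min=[-26.500,-20.600,-24.500] max=[18.100,24.000,6.100] diag=70.105

A = translate([-4.2, 1.7, -10.7]) sphere(r=13.8) → bbox [-18,-12.1,-24.5] .. [9.6,15.5,3.1]
B = cylinder(h=3, r=8.5) → bbox [-8.5,-8.5,0] .. [8.5,8.5,3]
lo = A.lo+B.lo = [-18-8.5, -12.1-8.5, -24.5+0] = [-26.500,-20.600,-24.500]
hi = A.hi+B.hi = [9.6+8.5, 15.5+8.5, 3.1+3] = [18.100,24.000,6.100]
diag = √(44.6²+44.6²+30.6²) = √4914.68 = 70.105


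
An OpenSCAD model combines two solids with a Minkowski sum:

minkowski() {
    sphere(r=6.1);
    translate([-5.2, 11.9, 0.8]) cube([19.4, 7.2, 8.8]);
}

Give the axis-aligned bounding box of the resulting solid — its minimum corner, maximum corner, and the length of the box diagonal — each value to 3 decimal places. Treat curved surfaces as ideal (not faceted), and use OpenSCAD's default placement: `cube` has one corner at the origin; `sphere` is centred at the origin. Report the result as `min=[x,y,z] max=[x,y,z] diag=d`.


min=[-11.300,5.800,-5.300] max=[20.300,25.200,15.700] diag=42.614

A = translate([-5.2, 11.9, 0.8]) cube([19.4, 7.2, 8.8]) → bbox [-5.2,11.9,0.8] .. [14.2,19.1,9.6]
B = sphere(r=6.1) → bbox [-6.1,-6.1,-6.1] .. [6.1,6.1,6.1]
lo = A.lo+B.lo = [-5.2-6.1, 11.9-6.1, 0.8-6.1] = [-11.300,5.800,-5.300]
hi = A.hi+B.hi = [14.2+6.1, 19.1+6.1, 9.6+6.1] = [20.300,25.200,15.700]
diag = √(31.6²+19.4²+21²) = √1815.92 = 42.614


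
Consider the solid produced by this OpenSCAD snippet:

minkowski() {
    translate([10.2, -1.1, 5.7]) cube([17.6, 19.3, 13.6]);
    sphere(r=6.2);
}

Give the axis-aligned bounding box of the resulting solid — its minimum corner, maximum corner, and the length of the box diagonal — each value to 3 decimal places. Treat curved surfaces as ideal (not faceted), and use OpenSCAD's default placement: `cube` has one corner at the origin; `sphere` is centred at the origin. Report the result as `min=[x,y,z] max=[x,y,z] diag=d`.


min=[4.000,-7.300,-0.500] max=[34.000,24.400,25.500] diag=50.802

A = translate([10.2, -1.1, 5.7]) cube([17.6, 19.3, 13.6]) → bbox [10.2,-1.1,5.7] .. [27.8,18.2,19.3]
B = sphere(r=6.2) → bbox [-6.2,-6.2,-6.2] .. [6.2,6.2,6.2]
lo = A.lo+B.lo = [10.2-6.2, -1.1-6.2, 5.7-6.2] = [4.000,-7.300,-0.500]
hi = A.hi+B.hi = [27.8+6.2, 18.2+6.2, 19.3+6.2] = [34.000,24.400,25.500]
diag = √(30²+31.7²+26²) = √2580.89 = 50.802


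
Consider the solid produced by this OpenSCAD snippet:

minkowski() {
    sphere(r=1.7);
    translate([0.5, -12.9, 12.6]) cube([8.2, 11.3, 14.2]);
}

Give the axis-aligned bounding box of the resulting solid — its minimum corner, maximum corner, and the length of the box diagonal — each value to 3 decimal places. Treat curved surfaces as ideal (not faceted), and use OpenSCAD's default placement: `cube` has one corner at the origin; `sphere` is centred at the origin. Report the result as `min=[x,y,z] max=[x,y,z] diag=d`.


A = translate([0.5, -12.9, 12.6]) cube([8.2, 11.3, 14.2]) → bbox [0.5,-12.9,12.6] .. [8.7,-1.6,26.8]
B = sphere(r=1.7) → bbox [-1.7,-1.7,-1.7] .. [1.7,1.7,1.7]
lo = A.lo+B.lo = [0.5-1.7, -12.9-1.7, 12.6-1.7] = [-1.200,-14.600,10.900]
hi = A.hi+B.hi = [8.7+1.7, -1.6+1.7, 26.8+1.7] = [10.400,0.100,28.500]
diag = √(11.6²+14.7²+17.6²) = √660.41 = 25.698

min=[-1.200,-14.600,10.900] max=[10.400,0.100,28.500] diag=25.698


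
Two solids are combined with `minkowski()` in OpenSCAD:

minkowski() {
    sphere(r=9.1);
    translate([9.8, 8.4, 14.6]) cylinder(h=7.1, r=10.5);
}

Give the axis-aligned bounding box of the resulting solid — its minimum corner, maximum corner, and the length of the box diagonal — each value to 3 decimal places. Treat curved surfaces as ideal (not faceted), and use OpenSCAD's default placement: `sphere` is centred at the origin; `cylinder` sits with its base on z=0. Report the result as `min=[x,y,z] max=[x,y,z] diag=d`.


A = translate([9.8, 8.4, 14.6]) cylinder(h=7.1, r=10.5) → bbox [-0.7,-2.1,14.6] .. [20.3,18.9,21.7]
B = sphere(r=9.1) → bbox [-9.1,-9.1,-9.1] .. [9.1,9.1,9.1]
lo = A.lo+B.lo = [-0.7-9.1, -2.1-9.1, 14.6-9.1] = [-9.800,-11.200,5.500]
hi = A.hi+B.hi = [20.3+9.1, 18.9+9.1, 21.7+9.1] = [29.400,28.000,30.800]
diag = √(39.2²+39.2²+25.3²) = √3713.37 = 60.937

min=[-9.800,-11.200,5.500] max=[29.400,28.000,30.800] diag=60.937


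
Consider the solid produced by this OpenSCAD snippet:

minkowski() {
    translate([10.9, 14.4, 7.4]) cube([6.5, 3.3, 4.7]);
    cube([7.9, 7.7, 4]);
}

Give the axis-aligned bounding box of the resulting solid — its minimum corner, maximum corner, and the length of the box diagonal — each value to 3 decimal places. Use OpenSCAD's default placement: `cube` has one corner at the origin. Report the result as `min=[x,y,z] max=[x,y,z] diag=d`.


A = translate([10.9, 14.4, 7.4]) cube([6.5, 3.3, 4.7]) → bbox [10.9,14.4,7.4] .. [17.4,17.7,12.1]
B = cube([7.9, 7.7, 4]) → bbox [0,0,0] .. [7.9,7.7,4]
lo = A.lo+B.lo = [10.9+0, 14.4+0, 7.4+0] = [10.900,14.400,7.400]
hi = A.hi+B.hi = [17.4+7.9, 17.7+7.7, 12.1+4] = [25.300,25.400,16.100]
diag = √(14.4²+11²+8.7²) = √404.05 = 20.101

min=[10.900,14.400,7.400] max=[25.300,25.400,16.100] diag=20.101


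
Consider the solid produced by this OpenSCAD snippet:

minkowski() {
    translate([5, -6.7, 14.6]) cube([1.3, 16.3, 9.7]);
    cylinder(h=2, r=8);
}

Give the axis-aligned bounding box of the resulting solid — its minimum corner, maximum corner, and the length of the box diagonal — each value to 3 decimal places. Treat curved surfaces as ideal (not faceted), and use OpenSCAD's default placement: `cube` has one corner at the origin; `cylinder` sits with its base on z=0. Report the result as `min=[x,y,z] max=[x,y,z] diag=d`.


A = translate([5, -6.7, 14.6]) cube([1.3, 16.3, 9.7]) → bbox [5,-6.7,14.6] .. [6.3,9.6,24.3]
B = cylinder(h=2, r=8) → bbox [-8,-8,0] .. [8,8,2]
lo = A.lo+B.lo = [5-8, -6.7-8, 14.6+0] = [-3.000,-14.700,14.600]
hi = A.hi+B.hi = [6.3+8, 9.6+8, 24.3+2] = [14.300,17.600,26.300]
diag = √(17.3²+32.3²+11.7²) = √1479.47 = 38.464

min=[-3.000,-14.700,14.600] max=[14.300,17.600,26.300] diag=38.464


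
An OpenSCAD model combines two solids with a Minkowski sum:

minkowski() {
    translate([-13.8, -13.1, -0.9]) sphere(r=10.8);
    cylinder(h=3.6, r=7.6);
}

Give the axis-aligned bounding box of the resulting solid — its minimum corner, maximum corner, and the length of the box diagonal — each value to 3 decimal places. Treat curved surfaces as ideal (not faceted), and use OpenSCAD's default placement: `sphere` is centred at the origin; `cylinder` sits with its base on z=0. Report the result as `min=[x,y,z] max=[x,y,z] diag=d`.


A = translate([-13.8, -13.1, -0.9]) sphere(r=10.8) → bbox [-24.6,-23.9,-11.7] .. [-3,-2.3,9.9]
B = cylinder(h=3.6, r=7.6) → bbox [-7.6,-7.6,0] .. [7.6,7.6,3.6]
lo = A.lo+B.lo = [-24.6-7.6, -23.9-7.6, -11.7+0] = [-32.200,-31.500,-11.700]
hi = A.hi+B.hi = [-3+7.6, -2.3+7.6, 9.9+3.6] = [4.600,5.300,13.500]
diag = √(36.8²+36.8²+25.2²) = √3343.52 = 57.823

min=[-32.200,-31.500,-11.700] max=[4.600,5.300,13.500] diag=57.823


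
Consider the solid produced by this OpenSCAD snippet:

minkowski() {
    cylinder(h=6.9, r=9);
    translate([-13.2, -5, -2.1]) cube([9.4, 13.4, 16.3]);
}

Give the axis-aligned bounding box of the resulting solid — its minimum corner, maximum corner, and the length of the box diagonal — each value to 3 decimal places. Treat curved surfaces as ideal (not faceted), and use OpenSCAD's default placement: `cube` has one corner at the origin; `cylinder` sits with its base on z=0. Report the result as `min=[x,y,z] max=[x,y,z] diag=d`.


A = translate([-13.2, -5, -2.1]) cube([9.4, 13.4, 16.3]) → bbox [-13.2,-5,-2.1] .. [-3.8,8.4,14.2]
B = cylinder(h=6.9, r=9) → bbox [-9,-9,0] .. [9,9,6.9]
lo = A.lo+B.lo = [-13.2-9, -5-9, -2.1+0] = [-22.200,-14.000,-2.100]
hi = A.hi+B.hi = [-3.8+9, 8.4+9, 14.2+6.9] = [5.200,17.400,21.100]
diag = √(27.4²+31.4²+23.2²) = √2274.96 = 47.697

min=[-22.200,-14.000,-2.100] max=[5.200,17.400,21.100] diag=47.697


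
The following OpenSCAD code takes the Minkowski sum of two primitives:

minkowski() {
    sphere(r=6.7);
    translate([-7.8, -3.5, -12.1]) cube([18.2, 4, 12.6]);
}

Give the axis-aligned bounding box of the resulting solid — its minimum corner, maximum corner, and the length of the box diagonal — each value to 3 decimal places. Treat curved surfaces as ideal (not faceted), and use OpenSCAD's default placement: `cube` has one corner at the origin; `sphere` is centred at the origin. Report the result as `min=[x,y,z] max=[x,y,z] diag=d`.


min=[-14.500,-10.200,-18.800] max=[17.100,7.200,7.200] diag=44.467

A = translate([-7.8, -3.5, -12.1]) cube([18.2, 4, 12.6]) → bbox [-7.8,-3.5,-12.1] .. [10.4,0.5,0.5]
B = sphere(r=6.7) → bbox [-6.7,-6.7,-6.7] .. [6.7,6.7,6.7]
lo = A.lo+B.lo = [-7.8-6.7, -3.5-6.7, -12.1-6.7] = [-14.500,-10.200,-18.800]
hi = A.hi+B.hi = [10.4+6.7, 0.5+6.7, 0.5+6.7] = [17.100,7.200,7.200]
diag = √(31.6²+17.4²+26²) = √1977.32 = 44.467


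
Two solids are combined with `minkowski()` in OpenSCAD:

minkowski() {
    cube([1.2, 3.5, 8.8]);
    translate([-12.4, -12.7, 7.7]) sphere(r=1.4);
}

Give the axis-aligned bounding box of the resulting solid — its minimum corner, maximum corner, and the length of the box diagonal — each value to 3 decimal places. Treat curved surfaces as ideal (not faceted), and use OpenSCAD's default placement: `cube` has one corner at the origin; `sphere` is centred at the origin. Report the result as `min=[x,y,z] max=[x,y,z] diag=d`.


A = translate([-12.4, -12.7, 7.7]) sphere(r=1.4) → bbox [-13.8,-14.1,6.3] .. [-11,-11.3,9.1]
B = cube([1.2, 3.5, 8.8]) → bbox [0,0,0] .. [1.2,3.5,8.8]
lo = A.lo+B.lo = [-13.8+0, -14.1+0, 6.3+0] = [-13.800,-14.100,6.300]
hi = A.hi+B.hi = [-11+1.2, -11.3+3.5, 9.1+8.8] = [-9.800,-7.800,17.900]
diag = √(4²+6.3²+11.6²) = √190.25 = 13.793

min=[-13.800,-14.100,6.300] max=[-9.800,-7.800,17.900] diag=13.793


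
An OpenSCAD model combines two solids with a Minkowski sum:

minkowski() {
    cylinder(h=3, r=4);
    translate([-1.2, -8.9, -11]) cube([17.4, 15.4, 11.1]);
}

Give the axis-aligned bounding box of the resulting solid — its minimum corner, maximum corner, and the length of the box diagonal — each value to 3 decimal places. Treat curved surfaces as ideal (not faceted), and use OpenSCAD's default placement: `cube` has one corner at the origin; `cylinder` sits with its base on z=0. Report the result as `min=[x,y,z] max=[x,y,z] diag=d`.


A = translate([-1.2, -8.9, -11]) cube([17.4, 15.4, 11.1]) → bbox [-1.2,-8.9,-11] .. [16.2,6.5,0.1]
B = cylinder(h=3, r=4) → bbox [-4,-4,0] .. [4,4,3]
lo = A.lo+B.lo = [-1.2-4, -8.9-4, -11+0] = [-5.200,-12.900,-11.000]
hi = A.hi+B.hi = [16.2+4, 6.5+4, 0.1+3] = [20.200,10.500,3.100]
diag = √(25.4²+23.4²+14.1²) = √1391.53 = 37.303

min=[-5.200,-12.900,-11.000] max=[20.200,10.500,3.100] diag=37.303


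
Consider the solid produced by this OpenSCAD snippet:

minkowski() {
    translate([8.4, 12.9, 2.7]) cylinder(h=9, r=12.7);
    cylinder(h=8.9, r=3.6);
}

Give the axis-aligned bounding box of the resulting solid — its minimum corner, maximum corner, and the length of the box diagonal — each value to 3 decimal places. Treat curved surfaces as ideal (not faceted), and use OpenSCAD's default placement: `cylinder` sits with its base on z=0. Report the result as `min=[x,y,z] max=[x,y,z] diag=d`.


A = translate([8.4, 12.9, 2.7]) cylinder(h=9, r=12.7) → bbox [-4.3,0.2,2.7] .. [21.1,25.6,11.7]
B = cylinder(h=8.9, r=3.6) → bbox [-3.6,-3.6,0] .. [3.6,3.6,8.9]
lo = A.lo+B.lo = [-4.3-3.6, 0.2-3.6, 2.7+0] = [-7.900,-3.400,2.700]
hi = A.hi+B.hi = [21.1+3.6, 25.6+3.6, 11.7+8.9] = [24.700,29.200,20.600]
diag = √(32.6²+32.6²+17.9²) = √2445.93 = 49.456

min=[-7.900,-3.400,2.700] max=[24.700,29.200,20.600] diag=49.456


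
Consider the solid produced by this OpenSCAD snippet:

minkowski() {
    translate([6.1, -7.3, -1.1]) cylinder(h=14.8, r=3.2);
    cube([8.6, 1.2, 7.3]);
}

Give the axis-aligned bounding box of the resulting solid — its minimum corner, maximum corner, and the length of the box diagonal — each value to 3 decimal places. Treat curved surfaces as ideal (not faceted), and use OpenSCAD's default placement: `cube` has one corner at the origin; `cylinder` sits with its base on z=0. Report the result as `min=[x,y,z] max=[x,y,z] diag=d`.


min=[2.900,-10.500,-1.100] max=[17.900,-2.900,21.000] diag=27.770

A = translate([6.1, -7.3, -1.1]) cylinder(h=14.8, r=3.2) → bbox [2.9,-10.5,-1.1] .. [9.3,-4.1,13.7]
B = cube([8.6, 1.2, 7.3]) → bbox [0,0,0] .. [8.6,1.2,7.3]
lo = A.lo+B.lo = [2.9+0, -10.5+0, -1.1+0] = [2.900,-10.500,-1.100]
hi = A.hi+B.hi = [9.3+8.6, -4.1+1.2, 13.7+7.3] = [17.900,-2.900,21.000]
diag = √(15²+7.6²+22.1²) = √771.17 = 27.770


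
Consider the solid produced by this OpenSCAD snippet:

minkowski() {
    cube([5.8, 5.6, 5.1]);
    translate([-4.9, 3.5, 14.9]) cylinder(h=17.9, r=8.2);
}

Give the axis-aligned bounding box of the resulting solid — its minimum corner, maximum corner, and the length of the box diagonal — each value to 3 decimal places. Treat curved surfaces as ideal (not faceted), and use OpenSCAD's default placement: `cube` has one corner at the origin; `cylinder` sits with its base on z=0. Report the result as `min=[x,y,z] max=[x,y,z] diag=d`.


A = translate([-4.9, 3.5, 14.9]) cylinder(h=17.9, r=8.2) → bbox [-13.1,-4.7,14.9] .. [3.3,11.7,32.8]
B = cube([5.8, 5.6, 5.1]) → bbox [0,0,0] .. [5.8,5.6,5.1]
lo = A.lo+B.lo = [-13.1+0, -4.7+0, 14.9+0] = [-13.100,-4.700,14.900]
hi = A.hi+B.hi = [3.3+5.8, 11.7+5.6, 32.8+5.1] = [9.100,17.300,37.900]
diag = √(22.2²+22²+23²) = √1505.84 = 38.805

min=[-13.100,-4.700,14.900] max=[9.100,17.300,37.900] diag=38.805


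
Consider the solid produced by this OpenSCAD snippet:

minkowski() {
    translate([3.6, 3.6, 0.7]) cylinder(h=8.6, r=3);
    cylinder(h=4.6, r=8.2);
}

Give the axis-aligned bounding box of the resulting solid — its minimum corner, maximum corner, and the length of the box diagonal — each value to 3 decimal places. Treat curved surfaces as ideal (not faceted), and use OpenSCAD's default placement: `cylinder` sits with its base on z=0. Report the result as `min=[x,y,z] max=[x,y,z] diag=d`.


A = translate([3.6, 3.6, 0.7]) cylinder(h=8.6, r=3) → bbox [0.6,0.6,0.7] .. [6.6,6.6,9.3]
B = cylinder(h=4.6, r=8.2) → bbox [-8.2,-8.2,0] .. [8.2,8.2,4.6]
lo = A.lo+B.lo = [0.6-8.2, 0.6-8.2, 0.7+0] = [-7.600,-7.600,0.700]
hi = A.hi+B.hi = [6.6+8.2, 6.6+8.2, 9.3+4.6] = [14.800,14.800,13.900]
diag = √(22.4²+22.4²+13.2²) = √1177.76 = 34.319

min=[-7.600,-7.600,0.700] max=[14.800,14.800,13.900] diag=34.319


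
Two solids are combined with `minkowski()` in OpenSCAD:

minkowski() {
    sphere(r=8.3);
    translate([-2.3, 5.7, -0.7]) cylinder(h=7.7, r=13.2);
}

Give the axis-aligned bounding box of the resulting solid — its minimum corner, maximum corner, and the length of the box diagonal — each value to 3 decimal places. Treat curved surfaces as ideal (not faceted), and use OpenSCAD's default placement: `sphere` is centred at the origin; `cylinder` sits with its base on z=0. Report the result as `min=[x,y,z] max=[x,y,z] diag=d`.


min=[-23.800,-15.800,-9.000] max=[19.200,27.200,15.300] diag=65.487

A = translate([-2.3, 5.7, -0.7]) cylinder(h=7.7, r=13.2) → bbox [-15.5,-7.5,-0.7] .. [10.9,18.9,7]
B = sphere(r=8.3) → bbox [-8.3,-8.3,-8.3] .. [8.3,8.3,8.3]
lo = A.lo+B.lo = [-15.5-8.3, -7.5-8.3, -0.7-8.3] = [-23.800,-15.800,-9.000]
hi = A.hi+B.hi = [10.9+8.3, 18.9+8.3, 7+8.3] = [19.200,27.200,15.300]
diag = √(43²+43²+24.3²) = √4288.49 = 65.487


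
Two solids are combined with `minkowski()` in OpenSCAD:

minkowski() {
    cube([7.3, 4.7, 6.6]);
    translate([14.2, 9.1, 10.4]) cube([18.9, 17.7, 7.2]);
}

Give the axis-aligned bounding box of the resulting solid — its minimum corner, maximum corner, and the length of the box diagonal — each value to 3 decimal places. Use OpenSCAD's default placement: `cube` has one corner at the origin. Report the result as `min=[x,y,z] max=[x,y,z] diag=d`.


A = translate([14.2, 9.1, 10.4]) cube([18.9, 17.7, 7.2]) → bbox [14.2,9.1,10.4] .. [33.1,26.8,17.6]
B = cube([7.3, 4.7, 6.6]) → bbox [0,0,0] .. [7.3,4.7,6.6]
lo = A.lo+B.lo = [14.2+0, 9.1+0, 10.4+0] = [14.200,9.100,10.400]
hi = A.hi+B.hi = [33.1+7.3, 26.8+4.7, 17.6+6.6] = [40.400,31.500,24.200]
diag = √(26.2²+22.4²+13.8²) = √1378.64 = 37.130

min=[14.200,9.100,10.400] max=[40.400,31.500,24.200] diag=37.130


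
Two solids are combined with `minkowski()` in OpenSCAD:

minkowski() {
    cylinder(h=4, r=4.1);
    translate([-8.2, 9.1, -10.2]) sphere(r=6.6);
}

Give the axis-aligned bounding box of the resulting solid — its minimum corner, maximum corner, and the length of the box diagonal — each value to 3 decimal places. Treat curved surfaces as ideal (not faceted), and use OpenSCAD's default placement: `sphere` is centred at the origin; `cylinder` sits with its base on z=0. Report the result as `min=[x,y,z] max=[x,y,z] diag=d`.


A = translate([-8.2, 9.1, -10.2]) sphere(r=6.6) → bbox [-14.8,2.5,-16.8] .. [-1.6,15.7,-3.6]
B = cylinder(h=4, r=4.1) → bbox [-4.1,-4.1,0] .. [4.1,4.1,4]
lo = A.lo+B.lo = [-14.8-4.1, 2.5-4.1, -16.8+0] = [-18.900,-1.600,-16.800]
hi = A.hi+B.hi = [-1.6+4.1, 15.7+4.1, -3.6+4] = [2.500,19.800,0.400]
diag = √(21.4²+21.4²+17.2²) = √1211.76 = 34.810

min=[-18.900,-1.600,-16.800] max=[2.500,19.800,0.400] diag=34.810


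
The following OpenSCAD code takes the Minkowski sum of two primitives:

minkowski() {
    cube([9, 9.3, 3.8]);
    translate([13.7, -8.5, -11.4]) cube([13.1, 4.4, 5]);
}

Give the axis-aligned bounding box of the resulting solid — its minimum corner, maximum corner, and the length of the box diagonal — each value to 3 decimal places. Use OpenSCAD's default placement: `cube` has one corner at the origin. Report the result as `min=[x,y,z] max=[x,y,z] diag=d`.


A = translate([13.7, -8.5, -11.4]) cube([13.1, 4.4, 5]) → bbox [13.7,-8.5,-11.4] .. [26.8,-4.1,-6.4]
B = cube([9, 9.3, 3.8]) → bbox [0,0,0] .. [9,9.3,3.8]
lo = A.lo+B.lo = [13.7+0, -8.5+0, -11.4+0] = [13.700,-8.500,-11.400]
hi = A.hi+B.hi = [26.8+9, -4.1+9.3, -6.4+3.8] = [35.800,5.200,-2.600]
diag = √(22.1²+13.7²+8.8²) = √753.54 = 27.451

min=[13.700,-8.500,-11.400] max=[35.800,5.200,-2.600] diag=27.451


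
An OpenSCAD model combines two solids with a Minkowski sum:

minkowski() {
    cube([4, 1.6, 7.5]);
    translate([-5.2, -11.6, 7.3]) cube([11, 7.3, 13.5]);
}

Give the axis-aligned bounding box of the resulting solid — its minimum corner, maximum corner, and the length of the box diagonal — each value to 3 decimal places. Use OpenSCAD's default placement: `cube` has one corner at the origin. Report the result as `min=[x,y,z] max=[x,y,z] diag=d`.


min=[-5.200,-11.600,7.300] max=[9.800,-2.700,28.300] diag=27.299

A = translate([-5.2, -11.6, 7.3]) cube([11, 7.3, 13.5]) → bbox [-5.2,-11.6,7.3] .. [5.8,-4.3,20.8]
B = cube([4, 1.6, 7.5]) → bbox [0,0,0] .. [4,1.6,7.5]
lo = A.lo+B.lo = [-5.2+0, -11.6+0, 7.3+0] = [-5.200,-11.600,7.300]
hi = A.hi+B.hi = [5.8+4, -4.3+1.6, 20.8+7.5] = [9.800,-2.700,28.300]
diag = √(15²+8.9²+21²) = √745.21 = 27.299


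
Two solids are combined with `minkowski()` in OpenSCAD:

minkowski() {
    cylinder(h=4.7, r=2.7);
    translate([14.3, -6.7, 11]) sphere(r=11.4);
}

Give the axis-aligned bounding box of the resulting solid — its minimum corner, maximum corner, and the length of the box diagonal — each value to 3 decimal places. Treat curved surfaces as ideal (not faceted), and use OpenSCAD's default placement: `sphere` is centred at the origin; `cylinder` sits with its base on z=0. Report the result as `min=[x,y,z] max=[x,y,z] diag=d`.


min=[0.200,-20.800,-0.400] max=[28.400,7.400,27.100] diag=48.443

A = translate([14.3, -6.7, 11]) sphere(r=11.4) → bbox [2.9,-18.1,-0.4] .. [25.7,4.7,22.4]
B = cylinder(h=4.7, r=2.7) → bbox [-2.7,-2.7,0] .. [2.7,2.7,4.7]
lo = A.lo+B.lo = [2.9-2.7, -18.1-2.7, -0.4+0] = [0.200,-20.800,-0.400]
hi = A.hi+B.hi = [25.7+2.7, 4.7+2.7, 22.4+4.7] = [28.400,7.400,27.100]
diag = √(28.2²+28.2²+27.5²) = √2346.73 = 48.443


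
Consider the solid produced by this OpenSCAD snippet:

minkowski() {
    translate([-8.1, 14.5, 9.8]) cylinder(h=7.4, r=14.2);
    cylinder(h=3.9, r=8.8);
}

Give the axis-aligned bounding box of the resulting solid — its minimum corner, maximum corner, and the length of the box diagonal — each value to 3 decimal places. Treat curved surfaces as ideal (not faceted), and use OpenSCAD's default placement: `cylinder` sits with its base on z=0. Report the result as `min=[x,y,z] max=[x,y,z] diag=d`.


min=[-31.100,-8.500,9.800] max=[14.900,37.500,21.100] diag=66.028

A = translate([-8.1, 14.5, 9.8]) cylinder(h=7.4, r=14.2) → bbox [-22.3,0.3,9.8] .. [6.1,28.7,17.2]
B = cylinder(h=3.9, r=8.8) → bbox [-8.8,-8.8,0] .. [8.8,8.8,3.9]
lo = A.lo+B.lo = [-22.3-8.8, 0.3-8.8, 9.8+0] = [-31.100,-8.500,9.800]
hi = A.hi+B.hi = [6.1+8.8, 28.7+8.8, 17.2+3.9] = [14.900,37.500,21.100]
diag = √(46²+46²+11.3²) = √4359.69 = 66.028


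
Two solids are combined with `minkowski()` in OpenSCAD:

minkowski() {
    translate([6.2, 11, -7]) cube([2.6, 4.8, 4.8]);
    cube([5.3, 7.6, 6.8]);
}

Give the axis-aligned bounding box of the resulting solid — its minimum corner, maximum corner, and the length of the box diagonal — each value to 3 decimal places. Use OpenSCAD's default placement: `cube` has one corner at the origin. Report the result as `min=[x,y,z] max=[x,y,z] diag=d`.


min=[6.200,11.000,-7.000] max=[14.100,23.400,4.600] diag=18.728

A = translate([6.2, 11, -7]) cube([2.6, 4.8, 4.8]) → bbox [6.2,11,-7] .. [8.8,15.8,-2.2]
B = cube([5.3, 7.6, 6.8]) → bbox [0,0,0] .. [5.3,7.6,6.8]
lo = A.lo+B.lo = [6.2+0, 11+0, -7+0] = [6.200,11.000,-7.000]
hi = A.hi+B.hi = [8.8+5.3, 15.8+7.6, -2.2+6.8] = [14.100,23.400,4.600]
diag = √(7.9²+12.4²+11.6²) = √350.73 = 18.728


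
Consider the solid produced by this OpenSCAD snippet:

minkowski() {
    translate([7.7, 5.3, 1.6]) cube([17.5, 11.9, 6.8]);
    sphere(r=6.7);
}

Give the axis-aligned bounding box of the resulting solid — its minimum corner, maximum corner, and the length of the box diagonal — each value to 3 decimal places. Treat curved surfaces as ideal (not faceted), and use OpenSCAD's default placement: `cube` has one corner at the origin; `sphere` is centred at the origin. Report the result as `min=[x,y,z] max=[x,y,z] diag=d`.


min=[1.000,-1.400,-5.100] max=[31.900,23.900,15.100] diag=44.754

A = translate([7.7, 5.3, 1.6]) cube([17.5, 11.9, 6.8]) → bbox [7.7,5.3,1.6] .. [25.2,17.2,8.4]
B = sphere(r=6.7) → bbox [-6.7,-6.7,-6.7] .. [6.7,6.7,6.7]
lo = A.lo+B.lo = [7.7-6.7, 5.3-6.7, 1.6-6.7] = [1.000,-1.400,-5.100]
hi = A.hi+B.hi = [25.2+6.7, 17.2+6.7, 8.4+6.7] = [31.900,23.900,15.100]
diag = √(30.9²+25.3²+20.2²) = √2002.94 = 44.754


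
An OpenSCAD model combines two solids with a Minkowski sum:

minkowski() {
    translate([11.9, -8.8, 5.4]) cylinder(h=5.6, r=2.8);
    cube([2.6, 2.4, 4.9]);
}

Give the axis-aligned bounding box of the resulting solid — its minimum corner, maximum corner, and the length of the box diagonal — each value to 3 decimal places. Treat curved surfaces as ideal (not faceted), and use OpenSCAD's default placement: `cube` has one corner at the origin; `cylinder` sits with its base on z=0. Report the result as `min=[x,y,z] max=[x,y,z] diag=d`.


min=[9.100,-11.600,5.400] max=[17.300,-3.600,15.900] diag=15.540

A = translate([11.9, -8.8, 5.4]) cylinder(h=5.6, r=2.8) → bbox [9.1,-11.6,5.4] .. [14.7,-6,11]
B = cube([2.6, 2.4, 4.9]) → bbox [0,0,0] .. [2.6,2.4,4.9]
lo = A.lo+B.lo = [9.1+0, -11.6+0, 5.4+0] = [9.100,-11.600,5.400]
hi = A.hi+B.hi = [14.7+2.6, -6+2.4, 11+4.9] = [17.300,-3.600,15.900]
diag = √(8.2²+8²+10.5²) = √241.49 = 15.540


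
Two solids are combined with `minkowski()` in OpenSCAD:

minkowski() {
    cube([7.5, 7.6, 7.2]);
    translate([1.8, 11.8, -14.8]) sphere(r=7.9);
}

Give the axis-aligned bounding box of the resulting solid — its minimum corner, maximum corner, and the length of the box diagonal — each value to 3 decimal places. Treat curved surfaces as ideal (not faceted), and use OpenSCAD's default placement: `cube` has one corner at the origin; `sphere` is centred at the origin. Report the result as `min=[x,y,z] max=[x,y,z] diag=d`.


A = translate([1.8, 11.8, -14.8]) sphere(r=7.9) → bbox [-6.1,3.9,-22.7] .. [9.7,19.7,-6.9]
B = cube([7.5, 7.6, 7.2]) → bbox [0,0,0] .. [7.5,7.6,7.2]
lo = A.lo+B.lo = [-6.1+0, 3.9+0, -22.7+0] = [-6.100,3.900,-22.700]
hi = A.hi+B.hi = [9.7+7.5, 19.7+7.6, -6.9+7.2] = [17.200,27.300,0.300]
diag = √(23.3²+23.4²+23²) = √1619.45 = 40.242

min=[-6.100,3.900,-22.700] max=[17.200,27.300,0.300] diag=40.242


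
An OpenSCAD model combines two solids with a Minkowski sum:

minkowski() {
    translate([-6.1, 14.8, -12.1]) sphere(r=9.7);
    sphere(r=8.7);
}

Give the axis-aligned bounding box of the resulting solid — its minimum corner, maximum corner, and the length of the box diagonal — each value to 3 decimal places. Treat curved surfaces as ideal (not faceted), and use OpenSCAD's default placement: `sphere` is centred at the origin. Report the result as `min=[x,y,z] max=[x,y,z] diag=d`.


min=[-24.500,-3.600,-30.500] max=[12.300,33.200,6.300] diag=63.739

A = translate([-6.1, 14.8, -12.1]) sphere(r=9.7) → bbox [-15.8,5.1,-21.8] .. [3.6,24.5,-2.4]
B = sphere(r=8.7) → bbox [-8.7,-8.7,-8.7] .. [8.7,8.7,8.7]
lo = A.lo+B.lo = [-15.8-8.7, 5.1-8.7, -21.8-8.7] = [-24.500,-3.600,-30.500]
hi = A.hi+B.hi = [3.6+8.7, 24.5+8.7, -2.4+8.7] = [12.300,33.200,6.300]
diag = √(36.8²+36.8²+36.8²) = √4062.72 = 63.739


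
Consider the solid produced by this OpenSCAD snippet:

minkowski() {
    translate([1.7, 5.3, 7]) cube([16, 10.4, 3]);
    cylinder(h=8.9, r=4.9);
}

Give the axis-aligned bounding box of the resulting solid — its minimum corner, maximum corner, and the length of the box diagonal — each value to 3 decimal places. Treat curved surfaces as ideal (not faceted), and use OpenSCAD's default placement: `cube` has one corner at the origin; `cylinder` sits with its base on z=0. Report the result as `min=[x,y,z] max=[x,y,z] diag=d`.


A = translate([1.7, 5.3, 7]) cube([16, 10.4, 3]) → bbox [1.7,5.3,7] .. [17.7,15.7,10]
B = cylinder(h=8.9, r=4.9) → bbox [-4.9,-4.9,0] .. [4.9,4.9,8.9]
lo = A.lo+B.lo = [1.7-4.9, 5.3-4.9, 7+0] = [-3.200,0.400,7.000]
hi = A.hi+B.hi = [17.7+4.9, 15.7+4.9, 10+8.9] = [22.600,20.600,18.900]
diag = √(25.8²+20.2²+11.9²) = √1215.29 = 34.861

min=[-3.200,0.400,7.000] max=[22.600,20.600,18.900] diag=34.861


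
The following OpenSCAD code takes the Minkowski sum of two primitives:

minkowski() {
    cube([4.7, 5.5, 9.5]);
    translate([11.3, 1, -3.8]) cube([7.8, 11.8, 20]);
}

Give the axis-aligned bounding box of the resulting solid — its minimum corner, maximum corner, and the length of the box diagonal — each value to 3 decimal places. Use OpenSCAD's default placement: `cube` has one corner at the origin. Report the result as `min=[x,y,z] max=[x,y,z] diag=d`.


A = translate([11.3, 1, -3.8]) cube([7.8, 11.8, 20]) → bbox [11.3,1,-3.8] .. [19.1,12.8,16.2]
B = cube([4.7, 5.5, 9.5]) → bbox [0,0,0] .. [4.7,5.5,9.5]
lo = A.lo+B.lo = [11.3+0, 1+0, -3.8+0] = [11.300,1.000,-3.800]
hi = A.hi+B.hi = [19.1+4.7, 12.8+5.5, 16.2+9.5] = [23.800,18.300,25.700]
diag = √(12.5²+17.3²+29.5²) = √1325.79 = 36.411

min=[11.300,1.000,-3.800] max=[23.800,18.300,25.700] diag=36.411


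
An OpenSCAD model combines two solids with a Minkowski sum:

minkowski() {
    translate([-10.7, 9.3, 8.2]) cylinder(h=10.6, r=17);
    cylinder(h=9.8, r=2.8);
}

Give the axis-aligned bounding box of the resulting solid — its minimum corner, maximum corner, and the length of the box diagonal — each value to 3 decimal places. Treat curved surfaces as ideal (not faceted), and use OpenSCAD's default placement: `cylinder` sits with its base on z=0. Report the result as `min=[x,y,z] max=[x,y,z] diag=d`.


A = translate([-10.7, 9.3, 8.2]) cylinder(h=10.6, r=17) → bbox [-27.7,-7.7,8.2] .. [6.3,26.3,18.8]
B = cylinder(h=9.8, r=2.8) → bbox [-2.8,-2.8,0] .. [2.8,2.8,9.8]
lo = A.lo+B.lo = [-27.7-2.8, -7.7-2.8, 8.2+0] = [-30.500,-10.500,8.200]
hi = A.hi+B.hi = [6.3+2.8, 26.3+2.8, 18.8+9.8] = [9.100,29.100,28.600]
diag = √(39.6²+39.6²+20.4²) = √3552.48 = 59.603

min=[-30.500,-10.500,8.200] max=[9.100,29.100,28.600] diag=59.603


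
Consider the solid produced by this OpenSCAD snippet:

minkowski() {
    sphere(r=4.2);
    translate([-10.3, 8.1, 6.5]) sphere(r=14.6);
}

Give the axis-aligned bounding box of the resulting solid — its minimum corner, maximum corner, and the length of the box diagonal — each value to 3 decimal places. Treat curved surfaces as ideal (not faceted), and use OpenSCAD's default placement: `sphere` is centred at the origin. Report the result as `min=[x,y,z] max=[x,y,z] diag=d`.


A = translate([-10.3, 8.1, 6.5]) sphere(r=14.6) → bbox [-24.9,-6.5,-8.1] .. [4.3,22.7,21.1]
B = sphere(r=4.2) → bbox [-4.2,-4.2,-4.2] .. [4.2,4.2,4.2]
lo = A.lo+B.lo = [-24.9-4.2, -6.5-4.2, -8.1-4.2] = [-29.100,-10.700,-12.300]
hi = A.hi+B.hi = [4.3+4.2, 22.7+4.2, 21.1+4.2] = [8.500,26.900,25.300]
diag = √(37.6²+37.6²+37.6²) = √4241.28 = 65.125

min=[-29.100,-10.700,-12.300] max=[8.500,26.900,25.300] diag=65.125


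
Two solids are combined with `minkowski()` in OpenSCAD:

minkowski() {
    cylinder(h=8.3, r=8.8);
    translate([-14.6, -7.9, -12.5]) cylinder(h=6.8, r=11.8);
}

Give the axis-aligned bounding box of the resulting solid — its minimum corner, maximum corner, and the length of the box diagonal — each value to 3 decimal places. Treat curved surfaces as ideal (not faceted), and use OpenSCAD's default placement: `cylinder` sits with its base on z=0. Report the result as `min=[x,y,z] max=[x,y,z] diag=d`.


A = translate([-14.6, -7.9, -12.5]) cylinder(h=6.8, r=11.8) → bbox [-26.4,-19.7,-12.5] .. [-2.8,3.9,-5.7]
B = cylinder(h=8.3, r=8.8) → bbox [-8.8,-8.8,0] .. [8.8,8.8,8.3]
lo = A.lo+B.lo = [-26.4-8.8, -19.7-8.8, -12.5+0] = [-35.200,-28.500,-12.500]
hi = A.hi+B.hi = [-2.8+8.8, 3.9+8.8, -5.7+8.3] = [6.000,12.700,2.600]
diag = √(41.2²+41.2²+15.1²) = √3622.89 = 60.190

min=[-35.200,-28.500,-12.500] max=[6.000,12.700,2.600] diag=60.190


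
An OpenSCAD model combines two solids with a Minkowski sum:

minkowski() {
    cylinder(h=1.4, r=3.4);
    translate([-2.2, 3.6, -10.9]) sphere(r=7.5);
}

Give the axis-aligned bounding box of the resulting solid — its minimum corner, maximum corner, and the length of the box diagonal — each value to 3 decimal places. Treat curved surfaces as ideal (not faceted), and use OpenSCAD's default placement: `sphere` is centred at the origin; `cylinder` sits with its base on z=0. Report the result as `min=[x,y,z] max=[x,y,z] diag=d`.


min=[-13.100,-7.300,-18.400] max=[8.700,14.500,-2.000] diag=34.920

A = translate([-2.2, 3.6, -10.9]) sphere(r=7.5) → bbox [-9.7,-3.9,-18.4] .. [5.3,11.1,-3.4]
B = cylinder(h=1.4, r=3.4) → bbox [-3.4,-3.4,0] .. [3.4,3.4,1.4]
lo = A.lo+B.lo = [-9.7-3.4, -3.9-3.4, -18.4+0] = [-13.100,-7.300,-18.400]
hi = A.hi+B.hi = [5.3+3.4, 11.1+3.4, -3.4+1.4] = [8.700,14.500,-2.000]
diag = √(21.8²+21.8²+16.4²) = √1219.44 = 34.920


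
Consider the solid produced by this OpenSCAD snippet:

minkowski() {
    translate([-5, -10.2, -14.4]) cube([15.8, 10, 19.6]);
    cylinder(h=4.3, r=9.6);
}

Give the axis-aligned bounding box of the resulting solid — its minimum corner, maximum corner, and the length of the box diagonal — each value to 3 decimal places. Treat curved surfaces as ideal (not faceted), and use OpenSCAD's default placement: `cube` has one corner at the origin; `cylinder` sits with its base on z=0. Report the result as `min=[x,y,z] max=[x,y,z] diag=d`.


min=[-14.600,-19.800,-14.400] max=[20.400,9.400,9.500] diag=51.467

A = translate([-5, -10.2, -14.4]) cube([15.8, 10, 19.6]) → bbox [-5,-10.2,-14.4] .. [10.8,-0.2,5.2]
B = cylinder(h=4.3, r=9.6) → bbox [-9.6,-9.6,0] .. [9.6,9.6,4.3]
lo = A.lo+B.lo = [-5-9.6, -10.2-9.6, -14.4+0] = [-14.600,-19.800,-14.400]
hi = A.hi+B.hi = [10.8+9.6, -0.2+9.6, 5.2+4.3] = [20.400,9.400,9.500]
diag = √(35²+29.2²+23.9²) = √2648.85 = 51.467
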